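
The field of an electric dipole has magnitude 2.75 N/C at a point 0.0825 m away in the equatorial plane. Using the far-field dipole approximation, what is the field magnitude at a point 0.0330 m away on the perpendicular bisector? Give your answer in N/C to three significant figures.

E ≈ 43.0 N/C

Dipole fields scale as 1/r³ in the far field; the geometry is the same at both points.
E₂ = E₁ · (r₁/r₂)³ = 2.75 · (0.0825/0.0330)³.
(r₁/r₂)³ = (2.5)³ = 15.62.
E₂ ≈ 42.97 N/C.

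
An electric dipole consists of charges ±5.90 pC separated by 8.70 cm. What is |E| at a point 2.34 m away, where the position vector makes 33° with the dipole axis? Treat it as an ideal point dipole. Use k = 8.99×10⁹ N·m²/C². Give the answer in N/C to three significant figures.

E ≈ 6.35×10⁻⁴ N/C

Dipole moment p = qd = (5.90×10⁻¹² C)(0.0870 m) = 5.133×10⁻¹³ C·m.
At angle θ the dipole field magnitude is E = (kp/r³)·√(1 + 3cos²θ).
kp/r³ = (8.99×10⁹)(5.133×10⁻¹³) / (2.34)³ = 3.601×10⁻⁴ N/C.
√(1 + 3cos²33°) = √(1 + 3·0.7034) = √3.1101 ≈ 1.7635.
E ≈ 3.601×10⁻⁴ × 1.764 = 6.351×10⁻⁴ N/C.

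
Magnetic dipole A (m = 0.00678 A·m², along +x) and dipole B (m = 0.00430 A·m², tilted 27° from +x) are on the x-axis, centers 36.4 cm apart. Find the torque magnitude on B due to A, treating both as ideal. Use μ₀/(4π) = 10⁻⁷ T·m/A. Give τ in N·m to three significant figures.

Dipole B is on the axis of dipole A, so B₁ there is axial: B₁ = (μ₀/4π)·2m₁/r³ along +x.
B₁ = 2(10⁻⁷)(0.00678)/(0.364)³ = 2.812×10⁻⁸ T.
τ = m₂ B₁ sinθ.
τ = (0.00430)(2.812×10⁻⁸)·sin27° = 5.489×10⁻¹¹ N·m.

τ ≈ 5.49×10⁻¹¹ N·m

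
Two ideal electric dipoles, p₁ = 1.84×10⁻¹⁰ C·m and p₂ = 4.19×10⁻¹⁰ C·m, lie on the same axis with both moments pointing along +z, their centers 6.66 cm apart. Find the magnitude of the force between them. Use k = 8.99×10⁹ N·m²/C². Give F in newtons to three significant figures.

F ≈ 2.11×10⁻⁴ N

On-axis field of dipole 1 at distance r: E = 2kp₁/r³. Force on dipole 2 is F = p₂·dE/dr (gradient along axis).
dE/dr = −6kp₁/r⁴, so |F| = 6kp₁p₂/r⁴ (attractive for aligned moments).
F = 6(8.99×10⁹)(1.84×10⁻¹⁰)(4.19×10⁻¹⁰)/(0.0666)⁴ = 2.114×10⁻⁴ N.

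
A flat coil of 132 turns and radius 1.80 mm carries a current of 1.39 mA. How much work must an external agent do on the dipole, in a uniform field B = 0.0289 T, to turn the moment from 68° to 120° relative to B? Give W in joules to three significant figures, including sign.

m = NIA = NIπa² = 132·(0.00139)·π·(0.00180)² = 1.868×10⁻⁶ A·m².
W_ext = ΔU = −mB cosθ₂ + mB cosθ₁ = mB(cosθ₁ − cosθ₂).
W = (1.868×10⁻⁶)(0.0289)·(cos68° − cos120°) = (5.399×10⁻⁸)·(+0.8746) = 4.722×10⁻⁸ J.

W ≈ 4.72×10⁻⁸ J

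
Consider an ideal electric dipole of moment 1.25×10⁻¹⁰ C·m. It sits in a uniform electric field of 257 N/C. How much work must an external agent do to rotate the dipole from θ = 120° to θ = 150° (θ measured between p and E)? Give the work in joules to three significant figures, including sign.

W_ext = ΔU = U(θ₂) − U(θ₁) = −pE cosθ₂ − (−pE cosθ₁) = pE(cosθ₁ − cosθ₂).
W = (1.25×10⁻¹⁰)(257)·(cos120° − cos150°) = (3.213×10⁻⁸)·(+0.3660) = 1.176×10⁻⁸ J.

W ≈ 1.18×10⁻⁸ J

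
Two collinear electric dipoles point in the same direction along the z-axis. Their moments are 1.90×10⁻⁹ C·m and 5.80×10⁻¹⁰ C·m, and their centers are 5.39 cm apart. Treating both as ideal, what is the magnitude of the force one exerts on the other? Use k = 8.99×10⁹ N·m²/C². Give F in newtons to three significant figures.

On-axis field of dipole 1 at distance r: E = 2kp₁/r³. Force on dipole 2 is F = p₂·dE/dr (gradient along axis).
dE/dr = −6kp₁/r⁴, so |F| = 6kp₁p₂/r⁴ (attractive for aligned moments).
F = 6(8.99×10⁹)(1.90×10⁻⁹)(5.80×10⁻¹⁰)/(0.0539)⁴ = 0.007043 N.

F ≈ 0.00704 N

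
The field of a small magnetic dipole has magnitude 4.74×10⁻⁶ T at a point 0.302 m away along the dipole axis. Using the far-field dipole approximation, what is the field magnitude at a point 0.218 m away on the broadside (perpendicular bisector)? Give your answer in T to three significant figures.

Dipole fields scale as 1/r³ in the far field.
The axial field is twice the equatorial field at the same r, so the geometry factor is 1/2.
B₂ = B₁ · (1/2) · (r₁/r₂)³ = 4.74×10⁻⁶ · 0.5 · (0.302/0.218)³.
(r₁/r₂)³ = (1.385)³ = 2.659.
B₂ ≈ 6.301×10⁻⁶ T.

B ≈ 6.30×10⁻⁶ T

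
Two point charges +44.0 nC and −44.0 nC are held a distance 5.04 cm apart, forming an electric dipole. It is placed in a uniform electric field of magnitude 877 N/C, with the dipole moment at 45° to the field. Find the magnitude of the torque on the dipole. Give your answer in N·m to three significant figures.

τ ≈ 1.38×10⁻⁶ N·m

Dipole moment p = qd = (4.40×10⁻⁸ C)(0.0504 m) = 2.218×10⁻⁹ C·m.
Torque on an electric dipole: τ = pE sinθ.
τ = (2.218×10⁻⁹)(877)·sin45° = 1.375×10⁻⁶ N·m.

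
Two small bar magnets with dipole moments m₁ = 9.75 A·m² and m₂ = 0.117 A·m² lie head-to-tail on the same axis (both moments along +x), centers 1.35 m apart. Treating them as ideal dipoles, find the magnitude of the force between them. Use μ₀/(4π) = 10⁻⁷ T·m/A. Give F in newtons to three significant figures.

F ≈ 2.06×10⁻⁷ N

On-axis B of dipole 1: B = (μ₀/4π)·2m₁/r³. Force on dipole 2: F = m₂·dB/dr.
dB/dr = −(μ₀/4π)·6m₁/r⁴, so |F| = (μ₀/4π)·6m₁m₂/r⁴.
F = 6(10⁻⁷)(9.75)(0.117)/(1.35)⁴ = 2.061×10⁻⁷ N.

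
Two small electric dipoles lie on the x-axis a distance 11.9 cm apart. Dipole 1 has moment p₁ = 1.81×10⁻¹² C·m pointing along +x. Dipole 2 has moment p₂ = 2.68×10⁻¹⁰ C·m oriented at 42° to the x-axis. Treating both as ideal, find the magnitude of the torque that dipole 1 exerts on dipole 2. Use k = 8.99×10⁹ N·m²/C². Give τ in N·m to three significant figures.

The second dipole sits on the axis of the first, so the field there is axial: E₁ = 2kp₁/r³ along +x.
E₁ = 2(8.99×10⁹)(1.81×10⁻¹²)/(0.119)³ = 19.31 N/C.
Torque on the second dipole: τ = p₂ E₁ sinθ.
τ = (2.68×10⁻¹⁰)(19.31)·sin42° = 3.463×10⁻⁹ N·m.

τ ≈ 3.46×10⁻⁹ N·m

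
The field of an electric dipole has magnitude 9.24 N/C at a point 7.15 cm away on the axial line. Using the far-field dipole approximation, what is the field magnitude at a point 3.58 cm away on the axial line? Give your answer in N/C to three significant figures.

E ≈ 73.6 N/C

Dipole fields scale as 1/r³ in the far field; the geometry is the same at both points.
E₂ = E₁ · (r₁/r₂)³ = 9.24 · (7.15/3.58)³.
(r₁/r₂)³ = (1.997)³ = 7.967.
E₂ ≈ 73.61 N/C.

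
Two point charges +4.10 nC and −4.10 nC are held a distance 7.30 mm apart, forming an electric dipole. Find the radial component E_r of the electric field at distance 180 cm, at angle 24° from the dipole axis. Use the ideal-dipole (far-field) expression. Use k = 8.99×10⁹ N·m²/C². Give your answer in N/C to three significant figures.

Dipole moment p = qd = (4.10×10⁻⁹ C)(0.00730 m) = 2.993×10⁻¹¹ C·m.
For a dipole, E_r = (2kp cosθ)/r³.
kp/r³ = (8.99×10⁹)(2.993×10⁻¹¹)/(1.80)³ = 0.04614 N/C.
E_r = 2·0.04614·cos24° = 0.08430 N/C.

E_r ≈ 0.0843 N/C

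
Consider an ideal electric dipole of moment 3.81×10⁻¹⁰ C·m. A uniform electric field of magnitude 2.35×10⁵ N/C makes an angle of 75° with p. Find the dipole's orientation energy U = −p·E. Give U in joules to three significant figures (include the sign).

U = −p·E = −pE cosθ.
U = −(3.81×10⁻¹⁰)(2.35×10⁵)·cos75° = -2.317×10⁻⁵ J.

U ≈ -2.32×10⁻⁵ J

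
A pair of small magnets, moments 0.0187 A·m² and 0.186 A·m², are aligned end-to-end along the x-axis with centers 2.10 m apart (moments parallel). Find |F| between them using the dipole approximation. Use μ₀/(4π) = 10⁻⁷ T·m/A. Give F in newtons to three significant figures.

F ≈ 1.07×10⁻¹⁰ N

On-axis B of dipole 1: B = (μ₀/4π)·2m₁/r³. Force on dipole 2: F = m₂·dB/dr.
dB/dr = −(μ₀/4π)·6m₁/r⁴, so |F| = (μ₀/4π)·6m₁m₂/r⁴.
F = 6(10⁻⁷)(0.0187)(0.186)/(2.10)⁴ = 1.073×10⁻¹⁰ N.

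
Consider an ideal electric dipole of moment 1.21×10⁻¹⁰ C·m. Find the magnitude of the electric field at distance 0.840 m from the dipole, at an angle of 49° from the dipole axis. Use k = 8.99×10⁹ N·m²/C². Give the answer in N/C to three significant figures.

At angle θ the dipole field magnitude is E = (kp/r³)·√(1 + 3cos²θ).
kp/r³ = (8.99×10⁹)(1.21×10⁻¹⁰) / (0.840)³ = 1.835 N/C.
√(1 + 3cos²49°) = √(1 + 3·0.4304) = √2.2912 ≈ 1.5137.
E ≈ 1.835 × 1.514 = 2.778 N/C.

E ≈ 2.78 N/C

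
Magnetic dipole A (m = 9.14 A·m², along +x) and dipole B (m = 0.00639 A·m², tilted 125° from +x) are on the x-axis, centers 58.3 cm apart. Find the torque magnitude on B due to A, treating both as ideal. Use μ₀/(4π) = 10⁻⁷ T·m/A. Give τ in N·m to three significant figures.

τ ≈ 4.83×10⁻⁸ N·m

Dipole B is on the axis of dipole A, so B₁ there is axial: B₁ = (μ₀/4π)·2m₁/r³ along +x.
B₁ = 2(10⁻⁷)(9.14)/(0.583)³ = 9.225×10⁻⁶ T.
τ = m₂ B₁ sinθ.
τ = (0.00639)(9.225×10⁻⁶)·sin125° = 4.829×10⁻⁸ N·m.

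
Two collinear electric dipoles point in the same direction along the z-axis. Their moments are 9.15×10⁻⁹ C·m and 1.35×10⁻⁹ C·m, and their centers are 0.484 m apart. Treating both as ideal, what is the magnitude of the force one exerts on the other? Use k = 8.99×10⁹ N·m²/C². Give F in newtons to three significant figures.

On-axis field of dipole 1 at distance r: E = 2kp₁/r³. Force on dipole 2 is F = p₂·dE/dr (gradient along axis).
dE/dr = −6kp₁/r⁴, so |F| = 6kp₁p₂/r⁴ (attractive for aligned moments).
F = 6(8.99×10⁹)(9.15×10⁻⁹)(1.35×10⁻⁹)/(0.484)⁴ = 1.214×10⁻⁵ N.

F ≈ 1.21×10⁻⁵ N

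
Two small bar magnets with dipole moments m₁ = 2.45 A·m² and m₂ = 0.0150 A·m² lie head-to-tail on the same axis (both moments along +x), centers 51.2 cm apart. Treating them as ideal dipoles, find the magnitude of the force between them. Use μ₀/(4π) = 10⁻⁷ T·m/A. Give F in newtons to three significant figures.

On-axis B of dipole 1: B = (μ₀/4π)·2m₁/r³. Force on dipole 2: F = m₂·dB/dr.
dB/dr = −(μ₀/4π)·6m₁/r⁴, so |F| = (μ₀/4π)·6m₁m₂/r⁴.
F = 6(10⁻⁷)(2.45)(0.0150)/(0.512)⁴ = 3.209×10⁻⁷ N.

F ≈ 3.21×10⁻⁷ N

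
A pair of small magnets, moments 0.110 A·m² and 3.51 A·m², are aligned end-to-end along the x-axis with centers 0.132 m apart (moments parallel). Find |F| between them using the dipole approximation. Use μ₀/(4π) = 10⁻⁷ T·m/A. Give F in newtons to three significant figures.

F ≈ 7.63×10⁻⁴ N

On-axis B of dipole 1: B = (μ₀/4π)·2m₁/r³. Force on dipole 2: F = m₂·dB/dr.
dB/dr = −(μ₀/4π)·6m₁/r⁴, so |F| = (μ₀/4π)·6m₁m₂/r⁴.
F = 6(10⁻⁷)(0.110)(3.51)/(0.132)⁴ = 7.631×10⁻⁴ N.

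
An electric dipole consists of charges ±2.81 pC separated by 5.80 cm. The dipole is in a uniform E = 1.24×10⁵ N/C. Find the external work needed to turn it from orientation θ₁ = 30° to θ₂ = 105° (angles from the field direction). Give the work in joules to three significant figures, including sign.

W ≈ 2.27×10⁻⁸ J

Dipole moment p = qd = (2.81×10⁻¹² C)(0.0580 m) = 1.63×10⁻¹³ C·m.
W_ext = ΔU = U(θ₂) − U(θ₁) = −pE cosθ₂ − (−pE cosθ₁) = pE(cosθ₁ − cosθ₂).
W = (1.63×10⁻¹³)(1.24×10⁵)·(cos30° − cos105°) = (2.021×10⁻⁸)·(+1.1248) = 2.274×10⁻⁸ J.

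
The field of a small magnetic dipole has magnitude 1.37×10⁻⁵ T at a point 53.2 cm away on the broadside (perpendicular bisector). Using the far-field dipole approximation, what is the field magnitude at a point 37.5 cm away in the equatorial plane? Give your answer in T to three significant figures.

B ≈ 3.91×10⁻⁵ T

Dipole fields scale as 1/r³ in the far field; the geometry is the same at both points.
B₂ = B₁ · (r₁/r₂)³ = 1.37×10⁻⁵ · (53.2/37.5)³.
(r₁/r₂)³ = (1.419)³ = 2.855.
B₂ ≈ 3.912×10⁻⁵ T.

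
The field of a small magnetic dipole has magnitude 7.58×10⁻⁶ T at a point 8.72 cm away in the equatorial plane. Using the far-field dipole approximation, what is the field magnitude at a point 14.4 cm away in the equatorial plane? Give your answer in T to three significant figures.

Dipole fields scale as 1/r³ in the far field; the geometry is the same at both points.
B₂ = B₁ · (r₁/r₂)³ = 7.58×10⁻⁶ · (8.72/14.4)³.
(r₁/r₂)³ = (0.6056)³ = 0.2221.
B₂ ≈ 1.683×10⁻⁶ T.

B ≈ 1.68×10⁻⁶ T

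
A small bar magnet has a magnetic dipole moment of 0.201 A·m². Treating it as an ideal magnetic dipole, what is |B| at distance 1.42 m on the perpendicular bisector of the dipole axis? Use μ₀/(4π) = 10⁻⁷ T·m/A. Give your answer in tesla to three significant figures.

In the equatorial plane B = (μ₀/4π)·m/r³ (half the axial value).
B = (10⁻⁷)·(0.201) / (1.42)³ = 7.020×10⁻⁹ T.

B ≈ 7.02×10⁻⁹ T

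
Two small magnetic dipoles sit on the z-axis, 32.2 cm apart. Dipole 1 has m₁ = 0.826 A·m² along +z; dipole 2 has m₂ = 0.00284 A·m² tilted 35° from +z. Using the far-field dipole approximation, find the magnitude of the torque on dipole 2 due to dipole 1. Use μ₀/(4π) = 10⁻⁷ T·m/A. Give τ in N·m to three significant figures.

τ ≈ 8.06×10⁻⁹ N·m

Dipole B is on the axis of dipole A, so B₁ there is axial: B₁ = (μ₀/4π)·2m₁/r³ along +z.
B₁ = 2(10⁻⁷)(0.826)/(0.322)³ = 4.948×10⁻⁶ T.
τ = m₂ B₁ sinθ.
τ = (0.00284)(4.948×10⁻⁶)·sin35° = 8.060×10⁻⁹ N·m.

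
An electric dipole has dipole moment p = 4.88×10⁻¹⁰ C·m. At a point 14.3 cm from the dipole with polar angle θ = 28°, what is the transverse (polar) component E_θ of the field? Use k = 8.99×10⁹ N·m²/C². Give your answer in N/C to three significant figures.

E_θ ≈ 704 N/C

For a dipole, E_θ = (kp sinθ)/r³.
kp/r³ = (8.99×10⁹)(4.88×10⁻¹⁰)/(0.143)³ = 1500 N/C.
E_θ = 1500·sin28° = 704.3 N/C.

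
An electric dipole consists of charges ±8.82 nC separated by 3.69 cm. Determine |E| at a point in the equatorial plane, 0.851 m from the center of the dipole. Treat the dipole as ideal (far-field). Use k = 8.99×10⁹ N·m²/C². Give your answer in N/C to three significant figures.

E ≈ 4.75 N/C

Dipole moment p = qd = (8.82×10⁻⁹ C)(0.0369 m) = 3.255×10⁻¹⁰ C·m.
In the equatorial plane E = kp/r³.
E = (8.99×10⁹)(3.255×10⁻¹⁰) / (0.851)³ = 4.748 N/C.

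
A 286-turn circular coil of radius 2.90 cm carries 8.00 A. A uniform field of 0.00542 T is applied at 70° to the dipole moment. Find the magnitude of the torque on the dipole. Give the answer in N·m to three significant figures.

τ ≈ 0.0308 N·m

m = NIA = NIπa² = 286·(8.00)·π·(0.0290)² = 6.045 A·m².
Torque on a magnetic dipole: τ = mB sinθ.
τ = (6.045)(0.00542)·sin70° = 0.03079 N·m.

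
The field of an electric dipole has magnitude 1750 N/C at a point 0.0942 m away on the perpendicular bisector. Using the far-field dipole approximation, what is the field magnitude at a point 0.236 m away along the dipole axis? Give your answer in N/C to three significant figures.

E ≈ 223 N/C

Dipole fields scale as 1/r³ in the far field.
The axial field is twice the equatorial field at the same r, so the geometry factor is 2/1.
E₂ = E₁ · (2/1) · (r₁/r₂)³ = 1750 · 2 · (0.0942/0.236)³.
(r₁/r₂)³ = (0.3992)³ = 0.06359.
E₂ ≈ 222.6 N/C.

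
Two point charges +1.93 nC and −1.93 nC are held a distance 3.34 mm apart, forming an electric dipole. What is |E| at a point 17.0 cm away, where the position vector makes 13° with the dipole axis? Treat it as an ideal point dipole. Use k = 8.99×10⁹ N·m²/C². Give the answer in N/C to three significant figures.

Dipole moment p = qd = (1.93×10⁻⁹ C)(0.00334 m) = 6.446×10⁻¹² C·m.
At angle θ the dipole field magnitude is E = (kp/r³)·√(1 + 3cos²θ).
kp/r³ = (8.99×10⁹)(6.446×10⁻¹²) / (0.170)³ = 11.80 N/C.
√(1 + 3cos²13°) = √(1 + 3·0.9494) = √3.8482 ≈ 1.9617.
E ≈ 11.80 × 1.962 = 23.14 N/C.

E ≈ 23.1 N/C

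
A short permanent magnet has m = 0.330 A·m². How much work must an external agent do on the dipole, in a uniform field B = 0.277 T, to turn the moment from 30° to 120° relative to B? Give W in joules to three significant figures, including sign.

W ≈ 0.125 J

W_ext = ΔU = −mB cosθ₂ + mB cosθ₁ = mB(cosθ₁ − cosθ₂).
W = (0.330)(0.277)·(cos30° − cos120°) = (0.09141)·(+1.3660) = 0.1249 J.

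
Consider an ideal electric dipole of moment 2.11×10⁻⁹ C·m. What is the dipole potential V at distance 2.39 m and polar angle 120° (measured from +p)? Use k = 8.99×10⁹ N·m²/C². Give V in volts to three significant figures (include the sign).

V ≈ -1.66 V

The dipole potential is V = kp cosθ / r².
V = (8.99×10⁹)(2.11×10⁻⁹)·cos120° / (2.39)² = -1.660 V.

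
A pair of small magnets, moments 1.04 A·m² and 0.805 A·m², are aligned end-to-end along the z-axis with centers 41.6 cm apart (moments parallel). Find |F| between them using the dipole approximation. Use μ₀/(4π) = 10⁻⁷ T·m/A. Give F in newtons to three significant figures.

On-axis B of dipole 1: B = (μ₀/4π)·2m₁/r³. Force on dipole 2: F = m₂·dB/dr.
dB/dr = −(μ₀/4π)·6m₁/r⁴, so |F| = (μ₀/4π)·6m₁m₂/r⁴.
F = 6(10⁻⁷)(1.04)(0.805)/(0.416)⁴ = 1.677×10⁻⁵ N.

F ≈ 1.68×10⁻⁵ N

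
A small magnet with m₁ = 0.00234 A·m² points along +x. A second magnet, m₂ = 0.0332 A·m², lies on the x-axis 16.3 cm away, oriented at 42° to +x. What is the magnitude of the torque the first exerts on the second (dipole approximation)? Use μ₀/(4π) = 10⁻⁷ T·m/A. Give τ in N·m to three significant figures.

τ ≈ 2.40×10⁻⁹ N·m

Dipole B is on the axis of dipole A, so B₁ there is axial: B₁ = (μ₀/4π)·2m₁/r³ along +x.
B₁ = 2(10⁻⁷)(0.00234)/(0.163)³ = 1.081×10⁻⁷ T.
τ = m₂ B₁ sinθ.
τ = (0.0332)(1.081×10⁻⁷)·sin42° = 2.401×10⁻⁹ N·m.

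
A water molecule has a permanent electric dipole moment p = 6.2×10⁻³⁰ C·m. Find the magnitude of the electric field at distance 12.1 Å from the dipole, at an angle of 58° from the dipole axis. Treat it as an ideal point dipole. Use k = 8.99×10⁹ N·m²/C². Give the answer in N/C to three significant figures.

At angle θ the dipole field magnitude is E = (kp/r³)·√(1 + 3cos²θ).
kp/r³ = (8.99×10⁹)(6.20×10⁻³⁰) / (1.21×10⁻⁹)³ = 3.146×10⁷ N/C.
√(1 + 3cos²58°) = √(1 + 3·0.2808) = √1.8424 ≈ 1.3574.
E ≈ 3.146×10⁷ × 1.357 = 4.271×10⁷ N/C.

E ≈ 4.27×10⁷ N/C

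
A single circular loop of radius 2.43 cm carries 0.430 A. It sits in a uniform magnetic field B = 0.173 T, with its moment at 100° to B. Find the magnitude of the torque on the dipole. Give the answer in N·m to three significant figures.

τ ≈ 1.36×10⁻⁴ N·m

Magnetic moment m = IA = Iπa² = (0.430)·π·(0.0243)² = 7.977×10⁻⁴ A·m².
Torque on a magnetic dipole: τ = mB sinθ.
τ = (7.977×10⁻⁴)(0.173)·sin100° = 1.359×10⁻⁴ N·m.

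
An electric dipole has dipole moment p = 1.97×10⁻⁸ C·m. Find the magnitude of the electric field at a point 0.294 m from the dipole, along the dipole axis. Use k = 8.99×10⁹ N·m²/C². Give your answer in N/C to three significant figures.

E ≈ 1.39×10⁴ N/C

On the dipole axis E = 2kp/r³.
E = 2·(8.99×10⁹)(1.97×10⁻⁸) / (0.294)³ = 1.394×10⁴ N/C.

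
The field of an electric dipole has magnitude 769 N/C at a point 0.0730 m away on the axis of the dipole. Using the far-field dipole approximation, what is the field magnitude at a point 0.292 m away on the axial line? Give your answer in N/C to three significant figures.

E ≈ 12.0 N/C

Dipole fields scale as 1/r³ in the far field; the geometry is the same at both points.
E₂ = E₁ · (r₁/r₂)³ = 769 · (0.0730/0.292)³.
(r₁/r₂)³ = (0.25)³ = 0.01562.
E₂ ≈ 12.02 N/C.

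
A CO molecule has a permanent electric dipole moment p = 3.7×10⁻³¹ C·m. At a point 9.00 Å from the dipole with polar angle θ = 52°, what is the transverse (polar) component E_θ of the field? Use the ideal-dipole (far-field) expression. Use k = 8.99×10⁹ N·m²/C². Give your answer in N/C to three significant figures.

For a dipole, E_θ = (kp sinθ)/r³.
kp/r³ = (8.99×10⁹)(3.70×10⁻³¹)/(9.00×10⁻¹⁰)³ = 4.563×10⁶ N/C.
E_θ = 4.563×10⁶·sin52° = 3.596×10⁶ N/C.

E_θ ≈ 3.60×10⁶ N/C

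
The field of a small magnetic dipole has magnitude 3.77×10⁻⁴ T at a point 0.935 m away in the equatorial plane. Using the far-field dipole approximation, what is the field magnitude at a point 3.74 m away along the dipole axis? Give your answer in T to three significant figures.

Dipole fields scale as 1/r³ in the far field.
The axial field is twice the equatorial field at the same r, so the geometry factor is 2/1.
B₂ = B₁ · (2/1) · (r₁/r₂)³ = 3.77×10⁻⁴ · 2 · (0.935/3.74)³.
(r₁/r₂)³ = (0.25)³ = 0.01562.
B₂ ≈ 1.178×10⁻⁵ T.

B ≈ 1.18×10⁻⁵ T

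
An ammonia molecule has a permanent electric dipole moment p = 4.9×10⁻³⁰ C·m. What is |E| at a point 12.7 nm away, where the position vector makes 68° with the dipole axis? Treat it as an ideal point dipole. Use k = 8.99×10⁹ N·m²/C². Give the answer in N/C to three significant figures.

At angle θ the dipole field magnitude is E = (kp/r³)·√(1 + 3cos²θ).
kp/r³ = (8.99×10⁹)(4.90×10⁻³⁰) / (1.27×10⁻⁸)³ = 2.151×10⁴ N/C.
√(1 + 3cos²68°) = √(1 + 3·0.1403) = √1.4210 ≈ 1.1921.
E ≈ 2.151×10⁴ × 1.192 = 2.564×10⁴ N/C.

E ≈ 2.56×10⁴ N/C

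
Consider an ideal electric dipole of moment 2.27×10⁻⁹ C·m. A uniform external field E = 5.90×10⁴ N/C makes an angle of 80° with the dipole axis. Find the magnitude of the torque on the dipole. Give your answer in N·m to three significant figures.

τ ≈ 1.32×10⁻⁴ N·m

Torque on an electric dipole: τ = pE sinθ.
τ = (2.27×10⁻⁹)(5.90×10⁴)·sin80° = 1.319×10⁻⁴ N·m.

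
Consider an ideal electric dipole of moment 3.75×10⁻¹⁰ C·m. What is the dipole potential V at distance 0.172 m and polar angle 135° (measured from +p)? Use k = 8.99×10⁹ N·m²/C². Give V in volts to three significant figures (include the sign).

V ≈ -80.6 V

The dipole potential is V = kp cosθ / r².
V = (8.99×10⁹)(3.75×10⁻¹⁰)·cos135° / (0.172)² = -80.58 V.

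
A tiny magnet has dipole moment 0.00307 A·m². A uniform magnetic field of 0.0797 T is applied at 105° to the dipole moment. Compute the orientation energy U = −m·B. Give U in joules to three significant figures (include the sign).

U ≈ 6.33×10⁻⁵ J

U = −m·B = −mB cosθ.
U = −(0.00307)(0.0797)·cos105° = 6.333×10⁻⁵ J.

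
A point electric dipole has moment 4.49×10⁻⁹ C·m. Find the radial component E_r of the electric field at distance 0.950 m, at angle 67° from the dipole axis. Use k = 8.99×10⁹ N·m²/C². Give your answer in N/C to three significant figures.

For a dipole, E_r = (2kp cosθ)/r³.
kp/r³ = (8.99×10⁹)(4.49×10⁻⁹)/(0.950)³ = 47.08 N/C.
E_r = 2·47.08·cos67° = 36.79 N/C.

E_r ≈ 36.8 N/C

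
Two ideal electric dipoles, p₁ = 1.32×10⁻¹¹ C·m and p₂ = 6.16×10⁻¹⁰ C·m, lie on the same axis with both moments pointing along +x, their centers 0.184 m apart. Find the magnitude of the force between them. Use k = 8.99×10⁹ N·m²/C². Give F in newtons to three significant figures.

F ≈ 3.83×10⁻⁷ N

On-axis field of dipole 1 at distance r: E = 2kp₁/r³. Force on dipole 2 is F = p₂·dE/dr (gradient along axis).
dE/dr = −6kp₁/r⁴, so |F| = 6kp₁p₂/r⁴ (attractive for aligned moments).
F = 6(8.99×10⁹)(1.32×10⁻¹¹)(6.16×10⁻¹⁰)/(0.184)⁴ = 3.826×10⁻⁷ N.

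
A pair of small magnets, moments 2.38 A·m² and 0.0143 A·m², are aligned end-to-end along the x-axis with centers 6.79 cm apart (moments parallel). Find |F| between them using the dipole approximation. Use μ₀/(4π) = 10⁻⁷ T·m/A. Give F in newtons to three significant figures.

On-axis B of dipole 1: B = (μ₀/4π)·2m₁/r³. Force on dipole 2: F = m₂·dB/dr.
dB/dr = −(μ₀/4π)·6m₁/r⁴, so |F| = (μ₀/4π)·6m₁m₂/r⁴.
F = 6(10⁻⁷)(2.38)(0.0143)/(0.0679)⁴ = 9.607×10⁻⁴ N.

F ≈ 9.61×10⁻⁴ N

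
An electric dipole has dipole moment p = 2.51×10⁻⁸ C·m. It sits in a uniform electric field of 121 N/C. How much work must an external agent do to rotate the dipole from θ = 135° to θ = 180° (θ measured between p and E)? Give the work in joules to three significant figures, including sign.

W_ext = ΔU = U(θ₂) − U(θ₁) = −pE cosθ₂ − (−pE cosθ₁) = pE(cosθ₁ − cosθ₂).
W = (2.51×10⁻⁸)(121)·(cos135° − cos180°) = (3.037×10⁻⁶)·(+0.2929) = 8.895×10⁻⁷ J.

W ≈ 8.90×10⁻⁷ J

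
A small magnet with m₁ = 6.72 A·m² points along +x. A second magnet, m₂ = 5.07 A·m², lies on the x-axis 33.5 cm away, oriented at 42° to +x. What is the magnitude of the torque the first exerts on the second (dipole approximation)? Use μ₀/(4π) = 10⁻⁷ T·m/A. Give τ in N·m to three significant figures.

Dipole B is on the axis of dipole A, so B₁ there is axial: B₁ = (μ₀/4π)·2m₁/r³ along +x.
B₁ = 2(10⁻⁷)(6.72)/(0.335)³ = 3.575×10⁻⁵ T.
τ = m₂ B₁ sinθ.
τ = (5.07)(3.575×10⁻⁵)·sin42° = 1.213×10⁻⁴ N·m.

τ ≈ 1.21×10⁻⁴ N·m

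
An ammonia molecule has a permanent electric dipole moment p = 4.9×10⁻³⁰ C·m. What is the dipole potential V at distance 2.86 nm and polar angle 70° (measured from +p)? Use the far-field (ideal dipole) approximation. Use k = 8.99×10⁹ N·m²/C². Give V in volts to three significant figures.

The dipole potential is V = kp cosθ / r².
V = (8.99×10⁹)(4.90×10⁻³⁰)·cos70° / (2.86×10⁻⁹)² = 0.001842 V.

V ≈ 0.00184 V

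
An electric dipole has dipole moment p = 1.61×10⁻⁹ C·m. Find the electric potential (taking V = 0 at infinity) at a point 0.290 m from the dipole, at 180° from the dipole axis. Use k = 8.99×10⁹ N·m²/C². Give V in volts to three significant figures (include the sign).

The dipole potential is V = kp cosθ / r².
V = (8.99×10⁹)(1.61×10⁻⁹)·cos180° / (0.290)² = -172.1 V.

V ≈ -172 V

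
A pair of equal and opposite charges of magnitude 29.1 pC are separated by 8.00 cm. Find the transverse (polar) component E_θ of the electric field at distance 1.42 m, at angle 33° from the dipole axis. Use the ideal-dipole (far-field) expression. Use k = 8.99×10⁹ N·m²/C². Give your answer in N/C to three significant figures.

Dipole moment p = qd = (2.91×10⁻¹¹ C)(0.0800 m) = 2.328×10⁻¹² C·m.
For a dipole, E_θ = (kp sinθ)/r³.
kp/r³ = (8.99×10⁹)(2.328×10⁻¹²)/(1.42)³ = 0.007309 N/C.
E_θ = 0.007309·sin33° = 0.003981 N/C.

E_θ ≈ 0.00398 N/C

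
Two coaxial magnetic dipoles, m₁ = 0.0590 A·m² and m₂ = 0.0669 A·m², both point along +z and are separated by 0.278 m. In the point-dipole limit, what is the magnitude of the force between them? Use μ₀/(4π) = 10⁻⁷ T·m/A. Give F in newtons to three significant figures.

F ≈ 3.97×10⁻⁷ N

On-axis B of dipole 1: B = (μ₀/4π)·2m₁/r³. Force on dipole 2: F = m₂·dB/dr.
dB/dr = −(μ₀/4π)·6m₁/r⁴, so |F| = (μ₀/4π)·6m₁m₂/r⁴.
F = 6(10⁻⁷)(0.0590)(0.0669)/(0.278)⁴ = 3.965×10⁻⁷ N.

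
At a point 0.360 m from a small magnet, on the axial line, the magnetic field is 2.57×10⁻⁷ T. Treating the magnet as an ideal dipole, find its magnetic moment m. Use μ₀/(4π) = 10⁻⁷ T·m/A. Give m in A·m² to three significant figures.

m ≈ 0.0600 A·m²

On axis B = (μ₀/4π)·2m/r³, so m = Br³·4π/(μ₀·2).
m = (2.57×10⁻⁷)·(0.360)³ / (2·10⁻⁷) = 0.05995 A·m².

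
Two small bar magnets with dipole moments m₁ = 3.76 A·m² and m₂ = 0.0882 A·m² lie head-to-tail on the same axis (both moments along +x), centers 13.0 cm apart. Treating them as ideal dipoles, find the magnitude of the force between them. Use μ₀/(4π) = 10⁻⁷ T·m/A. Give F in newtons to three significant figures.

On-axis B of dipole 1: B = (μ₀/4π)·2m₁/r³. Force on dipole 2: F = m₂·dB/dr.
dB/dr = −(μ₀/4π)·6m₁/r⁴, so |F| = (μ₀/4π)·6m₁m₂/r⁴.
F = 6(10⁻⁷)(3.76)(0.0882)/(0.130)⁴ = 6.967×10⁻⁴ N.

F ≈ 6.97×10⁻⁴ N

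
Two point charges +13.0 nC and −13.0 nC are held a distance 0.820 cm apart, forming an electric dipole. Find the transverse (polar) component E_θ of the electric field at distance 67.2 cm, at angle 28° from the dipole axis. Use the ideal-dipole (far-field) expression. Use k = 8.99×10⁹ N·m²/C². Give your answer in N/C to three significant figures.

Dipole moment p = qd = (1.30×10⁻⁸ C)(0.00820 m) = 1.066×10⁻¹⁰ C·m.
For a dipole, E_θ = (kp sinθ)/r³.
kp/r³ = (8.99×10⁹)(1.066×10⁻¹⁰)/(0.672)³ = 3.158 N/C.
E_θ = 3.158·sin28° = 1.483 N/C.

E_θ ≈ 1.48 N/C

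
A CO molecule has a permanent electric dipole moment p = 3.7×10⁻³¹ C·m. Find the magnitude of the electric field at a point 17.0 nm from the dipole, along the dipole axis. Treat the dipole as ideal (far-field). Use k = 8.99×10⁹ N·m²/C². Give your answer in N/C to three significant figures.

On the dipole axis E = 2kp/r³.
E = 2·(8.99×10⁹)(3.70×10⁻³¹) / (1.70×10⁻⁸)³ = 1354 N/C.

E ≈ 1350 N/C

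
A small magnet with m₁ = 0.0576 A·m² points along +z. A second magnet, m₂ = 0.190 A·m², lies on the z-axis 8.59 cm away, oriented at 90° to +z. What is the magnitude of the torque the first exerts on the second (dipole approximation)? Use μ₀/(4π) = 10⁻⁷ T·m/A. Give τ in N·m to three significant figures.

τ ≈ 3.45×10⁻⁶ N·m

Dipole B is on the axis of dipole A, so B₁ there is axial: B₁ = (μ₀/4π)·2m₁/r³ along +z.
B₁ = 2(10⁻⁷)(0.0576)/(0.0859)³ = 1.817×10⁻⁵ T.
τ = m₂ B₁ sinθ.
τ = (0.190)(1.817×10⁻⁵)·sin90° = 3.453×10⁻⁶ N·m.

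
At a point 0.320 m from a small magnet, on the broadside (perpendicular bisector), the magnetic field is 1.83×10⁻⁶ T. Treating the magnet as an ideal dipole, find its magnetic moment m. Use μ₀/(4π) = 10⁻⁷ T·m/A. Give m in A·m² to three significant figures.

In the equatorial plane B = (μ₀/4π)·m/r³, so m = Br³·4π/(μ₀).
m = (1.83×10⁻⁶)·(0.320)³ / (10⁻⁷) = 0.5997 A·m².

m ≈ 0.600 A·m²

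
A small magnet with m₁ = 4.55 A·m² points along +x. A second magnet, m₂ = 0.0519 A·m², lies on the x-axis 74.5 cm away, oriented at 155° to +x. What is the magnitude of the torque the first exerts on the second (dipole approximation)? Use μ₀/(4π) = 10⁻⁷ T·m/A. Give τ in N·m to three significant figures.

τ ≈ 4.83×10⁻⁸ N·m

Dipole B is on the axis of dipole A, so B₁ there is axial: B₁ = (μ₀/4π)·2m₁/r³ along +x.
B₁ = 2(10⁻⁷)(4.55)/(0.745)³ = 2.201×10⁻⁶ T.
τ = m₂ B₁ sinθ.
τ = (0.0519)(2.201×10⁻⁶)·sin155° = 4.827×10⁻⁸ N·m.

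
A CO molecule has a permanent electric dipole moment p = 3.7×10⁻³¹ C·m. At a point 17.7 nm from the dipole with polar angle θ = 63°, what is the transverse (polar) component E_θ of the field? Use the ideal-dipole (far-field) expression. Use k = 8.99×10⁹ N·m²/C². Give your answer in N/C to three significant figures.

E_θ ≈ 534 N/C

For a dipole, E_θ = (kp sinθ)/r³.
kp/r³ = (8.99×10⁹)(3.70×10⁻³¹)/(1.77×10⁻⁸)³ = 599.8 N/C.
E_θ = 599.8·sin63° = 534.5 N/C.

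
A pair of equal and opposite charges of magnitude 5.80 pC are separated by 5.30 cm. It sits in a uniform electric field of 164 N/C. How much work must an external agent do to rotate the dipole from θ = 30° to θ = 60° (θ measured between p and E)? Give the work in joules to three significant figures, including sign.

W ≈ 1.85×10⁻¹¹ J

Dipole moment p = qd = (5.80×10⁻¹² C)(0.0530 m) = 3.074×10⁻¹³ C·m.
W_ext = ΔU = U(θ₂) − U(θ₁) = −pE cosθ₂ − (−pE cosθ₁) = pE(cosθ₁ − cosθ₂).
W = (3.074×10⁻¹³)(164)·(cos30° − cos60°) = (5.041×10⁻¹¹)·(+0.3660) = 1.845×10⁻¹¹ J.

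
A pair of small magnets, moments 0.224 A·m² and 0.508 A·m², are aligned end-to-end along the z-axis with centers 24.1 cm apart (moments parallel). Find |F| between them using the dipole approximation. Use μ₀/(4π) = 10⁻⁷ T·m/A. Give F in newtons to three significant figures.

On-axis B of dipole 1: B = (μ₀/4π)·2m₁/r³. Force on dipole 2: F = m₂·dB/dr.
dB/dr = −(μ₀/4π)·6m₁/r⁴, so |F| = (μ₀/4π)·6m₁m₂/r⁴.
F = 6(10⁻⁷)(0.224)(0.508)/(0.241)⁴ = 2.024×10⁻⁵ N.

F ≈ 2.02×10⁻⁵ N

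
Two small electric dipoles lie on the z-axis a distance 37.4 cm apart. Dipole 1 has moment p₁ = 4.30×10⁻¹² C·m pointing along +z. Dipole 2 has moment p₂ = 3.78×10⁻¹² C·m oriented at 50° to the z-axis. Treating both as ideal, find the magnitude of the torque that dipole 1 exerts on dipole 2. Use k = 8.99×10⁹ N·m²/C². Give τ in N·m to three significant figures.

τ ≈ 4.28×10⁻¹² N·m

The second dipole sits on the axis of the first, so the field there is axial: E₁ = 2kp₁/r³ along +z.
E₁ = 2(8.99×10⁹)(4.30×10⁻¹²)/(0.374)³ = 1.478 N/C.
Torque on the second dipole: τ = p₂ E₁ sinθ.
τ = (3.78×10⁻¹²)(1.478)·sin50° = 4.279×10⁻¹² N·m.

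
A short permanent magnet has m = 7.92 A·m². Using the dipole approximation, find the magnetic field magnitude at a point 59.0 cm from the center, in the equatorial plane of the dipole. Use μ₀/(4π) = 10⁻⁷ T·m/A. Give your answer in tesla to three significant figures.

In the equatorial plane B = (μ₀/4π)·m/r³ (half the axial value).
B = (10⁻⁷)·(7.92) / (0.590)³ = 3.856×10⁻⁶ T.

B ≈ 3.86×10⁻⁶ T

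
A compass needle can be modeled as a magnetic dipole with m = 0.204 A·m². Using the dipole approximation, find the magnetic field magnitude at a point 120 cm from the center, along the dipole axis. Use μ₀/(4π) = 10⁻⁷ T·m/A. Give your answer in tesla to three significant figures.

B ≈ 2.36×10⁻⁸ T

On axis B = (μ₀/4π)·2m/r³.
B = 2·(10⁻⁷)·(0.204) / (1.20)³ = 2.361×10⁻⁸ T.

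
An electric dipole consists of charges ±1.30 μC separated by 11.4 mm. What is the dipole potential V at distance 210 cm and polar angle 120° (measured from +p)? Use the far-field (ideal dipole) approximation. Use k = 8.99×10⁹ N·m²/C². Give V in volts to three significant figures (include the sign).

V ≈ -15.1 V

Dipole moment p = qd = (1.30×10⁻⁶ C)(0.0114 m) = 1.482×10⁻⁸ C·m.
The dipole potential is V = kp cosθ / r².
V = (8.99×10⁹)(1.482×10⁻⁸)·cos120° / (2.10)² = -15.11 V.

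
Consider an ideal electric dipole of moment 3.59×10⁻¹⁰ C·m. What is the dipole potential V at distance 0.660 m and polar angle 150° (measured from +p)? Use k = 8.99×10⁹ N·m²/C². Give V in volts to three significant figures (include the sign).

V ≈ -6.42 V

The dipole potential is V = kp cosθ / r².
V = (8.99×10⁹)(3.59×10⁻¹⁰)·cos150° / (0.660)² = -6.416 V.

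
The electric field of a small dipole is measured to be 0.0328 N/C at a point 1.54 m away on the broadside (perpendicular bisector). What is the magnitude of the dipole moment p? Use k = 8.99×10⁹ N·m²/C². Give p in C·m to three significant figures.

p ≈ 1.33×10⁻¹¹ C·m

In the equatorial plane E = kp/r³, so p = Er³/(k).
p = (0.0328)·(1.54)³ / (8.99×10⁹) = 1.333×10⁻¹¹ C·m.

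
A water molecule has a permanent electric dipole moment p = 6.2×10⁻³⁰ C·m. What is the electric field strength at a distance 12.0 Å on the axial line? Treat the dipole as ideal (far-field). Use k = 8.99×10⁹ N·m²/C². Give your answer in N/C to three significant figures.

E ≈ 6.45×10⁷ N/C

On the dipole axis E = 2kp/r³.
E = 2·(8.99×10⁹)(6.20×10⁻³⁰) / (1.20×10⁻⁹)³ = 6.451×10⁷ N/C.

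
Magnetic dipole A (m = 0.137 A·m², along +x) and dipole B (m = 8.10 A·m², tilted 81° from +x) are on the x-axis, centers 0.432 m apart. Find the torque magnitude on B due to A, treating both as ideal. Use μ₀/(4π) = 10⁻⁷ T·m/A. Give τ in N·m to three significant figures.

τ ≈ 2.72×10⁻⁶ N·m

Dipole B is on the axis of dipole A, so B₁ there is axial: B₁ = (μ₀/4π)·2m₁/r³ along +x.
B₁ = 2(10⁻⁷)(0.137)/(0.432)³ = 3.399×10⁻⁷ T.
τ = m₂ B₁ sinθ.
τ = (8.10)(3.399×10⁻⁷)·sin81° = 2.719×10⁻⁶ N·m.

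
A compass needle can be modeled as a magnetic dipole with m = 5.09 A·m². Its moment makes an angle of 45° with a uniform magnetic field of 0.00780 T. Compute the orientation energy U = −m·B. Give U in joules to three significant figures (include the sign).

U = −m·B = −mB cosθ.
U = −(5.09)(0.00780)·cos45° = -0.02807 J.

U ≈ -0.0281 J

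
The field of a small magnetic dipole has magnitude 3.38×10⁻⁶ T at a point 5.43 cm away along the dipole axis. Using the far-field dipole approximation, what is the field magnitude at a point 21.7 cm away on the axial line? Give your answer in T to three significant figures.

Dipole fields scale as 1/r³ in the far field; the geometry is the same at both points.
B₂ = B₁ · (r₁/r₂)³ = 3.38×10⁻⁶ · (5.43/21.7)³.
(r₁/r₂)³ = (0.2502)³ = 0.01567.
B₂ ≈ 5.296×10⁻⁸ T.

B ≈ 5.30×10⁻⁸ T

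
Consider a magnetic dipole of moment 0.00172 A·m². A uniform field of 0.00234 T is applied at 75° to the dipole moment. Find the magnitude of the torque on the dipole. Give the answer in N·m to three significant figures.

Torque on a magnetic dipole: τ = mB sinθ.
τ = (0.00172)(0.00234)·sin75° = 3.888×10⁻⁶ N·m.

τ ≈ 3.89×10⁻⁶ N·m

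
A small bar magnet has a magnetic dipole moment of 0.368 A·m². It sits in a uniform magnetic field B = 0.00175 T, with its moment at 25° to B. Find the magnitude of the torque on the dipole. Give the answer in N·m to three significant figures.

τ ≈ 2.72×10⁻⁴ N·m

Torque on a magnetic dipole: τ = mB sinθ.
τ = (0.368)(0.00175)·sin25° = 2.722×10⁻⁴ N·m.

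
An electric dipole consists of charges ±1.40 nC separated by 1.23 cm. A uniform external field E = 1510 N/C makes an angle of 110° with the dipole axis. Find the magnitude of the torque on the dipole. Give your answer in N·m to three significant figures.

τ ≈ 2.44×10⁻⁸ N·m

Dipole moment p = qd = (1.40×10⁻⁹ C)(0.0123 m) = 1.722×10⁻¹¹ C·m.
Torque on an electric dipole: τ = pE sinθ.
τ = (1.722×10⁻¹¹)(1510)·sin110° = 2.443×10⁻⁸ N·m.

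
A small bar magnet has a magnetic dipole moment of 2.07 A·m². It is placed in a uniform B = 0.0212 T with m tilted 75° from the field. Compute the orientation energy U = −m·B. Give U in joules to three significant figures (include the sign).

U = −m·B = −mB cosθ.
U = −(2.07)(0.0212)·cos75° = -0.01136 J.

U ≈ -0.0114 J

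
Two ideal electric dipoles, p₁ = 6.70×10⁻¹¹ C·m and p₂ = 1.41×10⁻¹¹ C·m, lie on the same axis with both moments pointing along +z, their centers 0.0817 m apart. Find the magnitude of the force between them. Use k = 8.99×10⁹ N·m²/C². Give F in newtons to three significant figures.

F ≈ 1.14×10⁻⁶ N

On-axis field of dipole 1 at distance r: E = 2kp₁/r³. Force on dipole 2 is F = p₂·dE/dr (gradient along axis).
dE/dr = −6kp₁/r⁴, so |F| = 6kp₁p₂/r⁴ (attractive for aligned moments).
F = 6(8.99×10⁹)(6.70×10⁻¹¹)(1.41×10⁻¹¹)/(0.0817)⁴ = 1.144×10⁻⁶ N.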